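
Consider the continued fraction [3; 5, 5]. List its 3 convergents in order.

3/1, 16/5, 83/26

Using the convergent recurrence p_i = a_i*p_{i-1} + p_{i-2}, q_i = a_i*q_{i-1} + q_{i-2} with p_{-2}=0, p_{-1}=1, q_{-2}=1, q_{-1}=0:
  i=0: a_0=3, p_0 = 3*1 + 0 = 3, q_0 = 3*0 + 1 = 1.
  i=1: a_1=5, p_1 = 5*3 + 1 = 16, q_1 = 5*1 + 0 = 5.
  i=2: a_2=5, p_2 = 5*16 + 3 = 83, q_2 = 5*5 + 1 = 26.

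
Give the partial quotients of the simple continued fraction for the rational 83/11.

[7; 1, 1, 5]

Run the Euclidean algorithm on 83 and 11; the successive quotients are the partial quotients a_0, a_1, ... (each step inverts the fractional part left over by the previous one):
  83 = 7*11 + 6, so a_0 = 7.
  11 = 1*6 + 5, so a_1 = 1.
  6 = 1*5 + 1, so a_2 = 1.
  5 = 5*1 + 0, so a_3 = 5.
The remainder reaches 0 after 4 divisions, so the expansion has 4 partial quotients, read off in order.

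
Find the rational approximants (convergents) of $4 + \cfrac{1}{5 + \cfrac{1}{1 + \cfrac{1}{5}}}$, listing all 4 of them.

Using the convergent recurrence p_i = a_i*p_{i-1} + p_{i-2}, q_i = a_i*q_{i-1} + q_{i-2} with p_{-2}=0, p_{-1}=1, q_{-2}=1, q_{-1}=0:
  i=0: a_0=4, p_0 = 4*1 + 0 = 4, q_0 = 4*0 + 1 = 1.
  i=1: a_1=5, p_1 = 5*4 + 1 = 21, q_1 = 5*1 + 0 = 5.
  i=2: a_2=1, p_2 = 1*21 + 4 = 25, q_2 = 1*5 + 1 = 6.
  i=3: a_3=5, p_3 = 5*25 + 21 = 146, q_3 = 5*6 + 5 = 35.

4/1, 21/5, 25/6, 146/35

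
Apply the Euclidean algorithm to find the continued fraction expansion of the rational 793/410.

[1; 1, 14, 5, 2, 2]

Run the Euclidean algorithm on 793 and 410; the successive quotients are the partial quotients a_0, a_1, ... (each step inverts the fractional part left over by the previous one):
  793 = 1*410 + 383, so a_0 = 1.
  410 = 1*383 + 27, so a_1 = 1.
  383 = 14*27 + 5, so a_2 = 14.
  27 = 5*5 + 2, so a_3 = 5.
  5 = 2*2 + 1, so a_4 = 2.
  2 = 2*1 + 0, so a_5 = 2.
The remainder reaches 0 after 6 divisions, so the expansion has 6 partial quotients, read off in order.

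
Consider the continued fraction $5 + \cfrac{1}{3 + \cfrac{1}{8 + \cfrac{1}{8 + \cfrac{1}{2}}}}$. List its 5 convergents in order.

5/1, 16/3, 133/25, 1080/203, 2293/431

Using the convergent recurrence p_i = a_i*p_{i-1} + p_{i-2}, q_i = a_i*q_{i-1} + q_{i-2} with p_{-2}=0, p_{-1}=1, q_{-2}=1, q_{-1}=0:
  i=0: a_0=5, p_0 = 5*1 + 0 = 5, q_0 = 5*0 + 1 = 1.
  i=1: a_1=3, p_1 = 3*5 + 1 = 16, q_1 = 3*1 + 0 = 3.
  i=2: a_2=8, p_2 = 8*16 + 5 = 133, q_2 = 8*3 + 1 = 25.
  i=3: a_3=8, p_3 = 8*133 + 16 = 1080, q_3 = 8*25 + 3 = 203.
  i=4: a_4=2, p_4 = 2*1080 + 133 = 2293, q_4 = 2*203 + 25 = 431.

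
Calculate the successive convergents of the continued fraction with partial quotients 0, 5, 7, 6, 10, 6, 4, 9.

Using the convergent recurrence p_i = a_i*p_{i-1} + p_{i-2}, q_i = a_i*q_{i-1} + q_{i-2} with p_{-2}=0, p_{-1}=1, q_{-2}=1, q_{-1}=0:
  i=0: a_0=0, p_0 = 0*1 + 0 = 0, q_0 = 0*0 + 1 = 1.
  i=1: a_1=5, p_1 = 5*0 + 1 = 1, q_1 = 5*1 + 0 = 5.
  i=2: a_2=7, p_2 = 7*1 + 0 = 7, q_2 = 7*5 + 1 = 36.
  i=3: a_3=6, p_3 = 6*7 + 1 = 43, q_3 = 6*36 + 5 = 221.
  i=4: a_4=10, p_4 = 10*43 + 7 = 437, q_4 = 10*221 + 36 = 2246.
  i=5: a_5=6, p_5 = 6*437 + 43 = 2665, q_5 = 6*2246 + 221 = 13697.
  i=6: a_6=4, p_6 = 4*2665 + 437 = 11097, q_6 = 4*13697 + 2246 = 57034.
  i=7: a_7=9, p_7 = 9*11097 + 2665 = 102538, q_7 = 9*57034 + 13697 = 527003.

0/1, 1/5, 7/36, 43/221, 437/2246, 2665/13697, 11097/57034, 102538/527003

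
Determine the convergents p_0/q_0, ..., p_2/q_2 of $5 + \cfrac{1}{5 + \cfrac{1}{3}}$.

Using the convergent recurrence p_i = a_i*p_{i-1} + p_{i-2}, q_i = a_i*q_{i-1} + q_{i-2} with p_{-2}=0, p_{-1}=1, q_{-2}=1, q_{-1}=0:
  i=0: a_0=5, p_0 = 5*1 + 0 = 5, q_0 = 5*0 + 1 = 1.
  i=1: a_1=5, p_1 = 5*5 + 1 = 26, q_1 = 5*1 + 0 = 5.
  i=2: a_2=3, p_2 = 3*26 + 5 = 83, q_2 = 3*5 + 1 = 16.

5/1, 26/5, 83/16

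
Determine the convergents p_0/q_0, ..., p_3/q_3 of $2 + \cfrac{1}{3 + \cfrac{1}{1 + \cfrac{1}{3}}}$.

2/1, 7/3, 9/4, 34/15

Using the convergent recurrence p_i = a_i*p_{i-1} + p_{i-2}, q_i = a_i*q_{i-1} + q_{i-2} with p_{-2}=0, p_{-1}=1, q_{-2}=1, q_{-1}=0:
  i=0: a_0=2, p_0 = 2*1 + 0 = 2, q_0 = 2*0 + 1 = 1.
  i=1: a_1=3, p_1 = 3*2 + 1 = 7, q_1 = 3*1 + 0 = 3.
  i=2: a_2=1, p_2 = 1*7 + 2 = 9, q_2 = 1*3 + 1 = 4.
  i=3: a_3=3, p_3 = 3*9 + 7 = 34, q_3 = 3*4 + 3 = 15.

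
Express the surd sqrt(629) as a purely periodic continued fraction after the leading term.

[25; (12, 1, 1, 12, 50)]

Write x_i = (sqrt(629) + m_i)/d_i with (m_0, d_0) = (0, 1). a_0 = floor(sqrt(629)) = 25, since 25^2 = 625 <= 629 < 676 = 26^2.
Iterate m_{i+1} = d_i*a_i - m_i, d_{i+1} = (629 - m_{i+1}^2)/d_i, a_{i+1} = floor((a_0 + m_{i+1})/d_{i+1}):
  m_1 = 1*25 - 0 = 25, d_1 = (629 - 25^2)/1 = 4/1 = 4, a_1 = floor((25 + 25)/4) = 12.
  m_2 = 4*12 - 25 = 23, d_2 = (629 - 23^2)/4 = 100/4 = 25, a_2 = floor((25 + 23)/25) = 1.
  m_3 = 25*1 - 23 = 2, d_3 = (629 - 2^2)/25 = 625/25 = 25, a_3 = floor((25 + 2)/25) = 1.
  m_4 = 25*1 - 2 = 23, d_4 = (629 - 23^2)/25 = 100/25 = 4, a_4 = floor((25 + 23)/4) = 12.
  m_5 = 4*12 - 23 = 25, d_5 = (629 - 25^2)/4 = 4/4 = 1, a_5 = floor((25 + 25)/1) = 50.
  m_6 = 1*50 - 25 = 25, d_6 = (629 - 25^2)/1 = 4/1 = 4: (m_6, d_6) = (m_1, d_1) = (25, 4), so from here the quotients repeat a_1, ..., a_5; the period length is 5.
Hence the expansion of sqrt(629) is a_0 = 25 followed by the repeating block 12, 1, 1, 12, 50 (period 5).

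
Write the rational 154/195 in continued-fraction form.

Run the Euclidean algorithm on 154 and 195; the successive quotients are the partial quotients a_0, a_1, ... (each step inverts the fractional part left over by the previous one):
  154 = 0*195 + 154, so a_0 = 0.
  195 = 1*154 + 41, so a_1 = 1.
  154 = 3*41 + 31, so a_2 = 3.
  41 = 1*31 + 10, so a_3 = 1.
  31 = 3*10 + 1, so a_4 = 3.
  10 = 10*1 + 0, so a_5 = 10.
The remainder reaches 0 after 6 divisions, so the expansion has 6 partial quotients, read off in order.

[0; 1, 3, 1, 3, 10]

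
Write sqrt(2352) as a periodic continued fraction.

[48; (2, 96)]

Write x_i = (sqrt(2352) + m_i)/d_i with (m_0, d_0) = (0, 1). a_0 = floor(sqrt(2352)) = 48, since 48^2 = 2304 <= 2352 < 2401 = 49^2.
Iterate m_{i+1} = d_i*a_i - m_i, d_{i+1} = (2352 - m_{i+1}^2)/d_i, a_{i+1} = floor((a_0 + m_{i+1})/d_{i+1}):
  m_1 = 1*48 - 0 = 48, d_1 = (2352 - 48^2)/1 = 48/1 = 48, a_1 = floor((48 + 48)/48) = 2.
  m_2 = 48*2 - 48 = 48, d_2 = (2352 - 48^2)/48 = 48/48 = 1, a_2 = floor((48 + 48)/1) = 96.
  m_3 = 1*96 - 48 = 48, d_3 = (2352 - 48^2)/1 = 48/1 = 48: (m_3, d_3) = (m_1, d_1) = (48, 48), so from here the quotients repeat a_1, a_2; the period length is 2.
Hence the expansion of sqrt(2352) is a_0 = 48 followed by the repeating block 2, 96 (period 2).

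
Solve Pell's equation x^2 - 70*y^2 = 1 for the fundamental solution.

First expand sqrt(70) as a continued fraction. With x_i = (sqrt(70) + m_i)/d_i and (m_0, d_0) = (0, 1): a_0 = floor(sqrt(70)) = 8, since 8^2 = 64 <= 70 < 81 = 9^2.
Iterate m_{i+1} = d_i*a_i - m_i, d_{i+1} = (70 - m_{i+1}^2)/d_i, a_{i+1} = floor((a_0 + m_{i+1})/d_{i+1}):
  m_1 = 1*8 - 0 = 8, d_1 = (70 - 8^2)/1 = 6/1 = 6, a_1 = floor((8 + 8)/6) = 2.
  m_2 = 6*2 - 8 = 4, d_2 = (70 - 4^2)/6 = 54/6 = 9, a_2 = floor((8 + 4)/9) = 1.
  m_3 = 9*1 - 4 = 5, d_3 = (70 - 5^2)/9 = 45/9 = 5, a_3 = floor((8 + 5)/5) = 2.
  m_4 = 5*2 - 5 = 5, d_4 = (70 - 5^2)/5 = 45/5 = 9, a_4 = floor((8 + 5)/9) = 1.
  m_5 = 9*1 - 5 = 4, d_5 = (70 - 4^2)/9 = 54/9 = 6, a_5 = floor((8 + 4)/6) = 2.
  m_6 = 6*2 - 4 = 8, d_6 = (70 - 8^2)/6 = 6/6 = 1, a_6 = floor((8 + 8)/1) = 16.
  m_7 = 1*16 - 8 = 8, d_7 = (70 - 8^2)/1 = 6/1 = 6: (m_7, d_7) = (m_1, d_1) = (8, 6), so from here the quotients repeat a_1, ..., a_6; the period length is 6.
So sqrt(70) = [8; (2, 1, 2, 1, 2, 16)] with period length k = 6.
k is even, so the fundamental solution of x^2 - 70y^2 = 1 is (p_{k-1}, q_{k-1}) = (p_5, q_5); compute convergents through index 5.
Convergents (p_i = a_i*p_{i-1} + p_{i-2}, q_i = a_i*q_{i-1} + q_{i-2} with p_{-2}=0, p_{-1}=1, q_{-2}=1, q_{-1}=0):
  i=0: a_0=8, p_0 = 8*1 + 0 = 8, q_0 = 8*0 + 1 = 1.
  i=1: a_1=2, p_1 = 2*8 + 1 = 17, q_1 = 2*1 + 0 = 2.
  i=2: a_2=1, p_2 = 1*17 + 8 = 25, q_2 = 1*2 + 1 = 3.
  i=3: a_3=2, p_3 = 2*25 + 17 = 67, q_3 = 2*3 + 2 = 8.
  i=4: a_4=1, p_4 = 1*67 + 25 = 92, q_4 = 1*8 + 3 = 11.
  i=5: a_5=2, p_5 = 2*92 + 67 = 251, q_5 = 2*11 + 8 = 30.
Check: 251^2 - 70*30^2 = 63001 - 63000 = 1, so (x, y) = (251, 30) solves the equation, and by the theorem it is the least positive solution.

(x, y) = (251, 30)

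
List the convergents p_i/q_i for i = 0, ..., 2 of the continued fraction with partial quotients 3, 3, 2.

Using the convergent recurrence p_i = a_i*p_{i-1} + p_{i-2}, q_i = a_i*q_{i-1} + q_{i-2} with p_{-2}=0, p_{-1}=1, q_{-2}=1, q_{-1}=0:
  i=0: a_0=3, p_0 = 3*1 + 0 = 3, q_0 = 3*0 + 1 = 1.
  i=1: a_1=3, p_1 = 3*3 + 1 = 10, q_1 = 3*1 + 0 = 3.
  i=2: a_2=2, p_2 = 2*10 + 3 = 23, q_2 = 2*3 + 1 = 7.

3/1, 10/3, 23/7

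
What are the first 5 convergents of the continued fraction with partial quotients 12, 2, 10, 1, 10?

Using the convergent recurrence p_i = a_i*p_{i-1} + p_{i-2}, q_i = a_i*q_{i-1} + q_{i-2} with p_{-2}=0, p_{-1}=1, q_{-2}=1, q_{-1}=0:
  i=0: a_0=12, p_0 = 12*1 + 0 = 12, q_0 = 12*0 + 1 = 1.
  i=1: a_1=2, p_1 = 2*12 + 1 = 25, q_1 = 2*1 + 0 = 2.
  i=2: a_2=10, p_2 = 10*25 + 12 = 262, q_2 = 10*2 + 1 = 21.
  i=3: a_3=1, p_3 = 1*262 + 25 = 287, q_3 = 1*21 + 2 = 23.
  i=4: a_4=10, p_4 = 10*287 + 262 = 3132, q_4 = 10*23 + 21 = 251.

12/1, 25/2, 262/21, 287/23, 3132/251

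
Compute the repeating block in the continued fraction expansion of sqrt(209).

[14; (2, 5, 3, 2, 3, 5, 2, 28)]

Write x_i = (sqrt(209) + m_i)/d_i with (m_0, d_0) = (0, 1). a_0 = floor(sqrt(209)) = 14, since 14^2 = 196 <= 209 < 225 = 15^2.
Iterate m_{i+1} = d_i*a_i - m_i, d_{i+1} = (209 - m_{i+1}^2)/d_i, a_{i+1} = floor((a_0 + m_{i+1})/d_{i+1}):
  m_1 = 1*14 - 0 = 14, d_1 = (209 - 14^2)/1 = 13/1 = 13, a_1 = floor((14 + 14)/13) = 2.
  m_2 = 13*2 - 14 = 12, d_2 = (209 - 12^2)/13 = 65/13 = 5, a_2 = floor((14 + 12)/5) = 5.
  m_3 = 5*5 - 12 = 13, d_3 = (209 - 13^2)/5 = 40/5 = 8, a_3 = floor((14 + 13)/8) = 3.
  m_4 = 8*3 - 13 = 11, d_4 = (209 - 11^2)/8 = 88/8 = 11, a_4 = floor((14 + 11)/11) = 2.
  m_5 = 11*2 - 11 = 11, d_5 = (209 - 11^2)/11 = 88/11 = 8, a_5 = floor((14 + 11)/8) = 3.
  m_6 = 8*3 - 11 = 13, d_6 = (209 - 13^2)/8 = 40/8 = 5, a_6 = floor((14 + 13)/5) = 5.
  m_7 = 5*5 - 13 = 12, d_7 = (209 - 12^2)/5 = 65/5 = 13, a_7 = floor((14 + 12)/13) = 2.
  m_8 = 13*2 - 12 = 14, d_8 = (209 - 14^2)/13 = 13/13 = 1, a_8 = floor((14 + 14)/1) = 28.
  m_9 = 1*28 - 14 = 14, d_9 = (209 - 14^2)/1 = 13/1 = 13: (m_9, d_9) = (m_1, d_1) = (14, 13), so from here the quotients repeat a_1, ..., a_8; the period length is 8.
Hence the expansion of sqrt(209) is a_0 = 14 followed by the repeating block 2, 5, 3, 2, 3, 5, 2, 28 (period 8).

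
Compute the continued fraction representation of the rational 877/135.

Run the Euclidean algorithm on 877 and 135; the successive quotients are the partial quotients a_0, a_1, ... (each step inverts the fractional part left over by the previous one):
  877 = 6*135 + 67, so a_0 = 6.
  135 = 2*67 + 1, so a_1 = 2.
  67 = 67*1 + 0, so a_2 = 67.
The remainder reaches 0 after 3 divisions, so the expansion has 3 partial quotients, read off in order.

[6; 2, 67]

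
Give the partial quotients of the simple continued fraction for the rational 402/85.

[4; 1, 2, 1, 2, 3, 2]

Run the Euclidean algorithm on 402 and 85; the successive quotients are the partial quotients a_0, a_1, ... (each step inverts the fractional part left over by the previous one):
  402 = 4*85 + 62, so a_0 = 4.
  85 = 1*62 + 23, so a_1 = 1.
  62 = 2*23 + 16, so a_2 = 2.
  23 = 1*16 + 7, so a_3 = 1.
  16 = 2*7 + 2, so a_4 = 2.
  7 = 3*2 + 1, so a_5 = 3.
  2 = 2*1 + 0, so a_6 = 2.
The remainder reaches 0 after 7 divisions, so the expansion has 7 partial quotients, read off in order.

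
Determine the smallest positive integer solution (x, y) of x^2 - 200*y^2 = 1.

First expand sqrt(200) as a continued fraction. With x_i = (sqrt(200) + m_i)/d_i and (m_0, d_0) = (0, 1): a_0 = floor(sqrt(200)) = 14, since 14^2 = 196 <= 200 < 225 = 15^2.
Iterate m_{i+1} = d_i*a_i - m_i, d_{i+1} = (200 - m_{i+1}^2)/d_i, a_{i+1} = floor((a_0 + m_{i+1})/d_{i+1}):
  m_1 = 1*14 - 0 = 14, d_1 = (200 - 14^2)/1 = 4/1 = 4, a_1 = floor((14 + 14)/4) = 7.
  m_2 = 4*7 - 14 = 14, d_2 = (200 - 14^2)/4 = 4/4 = 1, a_2 = floor((14 + 14)/1) = 28.
  m_3 = 1*28 - 14 = 14, d_3 = (200 - 14^2)/1 = 4/1 = 4: (m_3, d_3) = (m_1, d_1) = (14, 4), so from here the quotients repeat a_1, a_2; the period length is 2.
So sqrt(200) = [14; (7, 28)] with period length k = 2.
k is even, so the fundamental solution of x^2 - 200y^2 = 1 is (p_{k-1}, q_{k-1}) = (p_1, q_1); compute convergents through index 1.
Convergents (p_i = a_i*p_{i-1} + p_{i-2}, q_i = a_i*q_{i-1} + q_{i-2} with p_{-2}=0, p_{-1}=1, q_{-2}=1, q_{-1}=0):
  i=0: a_0=14, p_0 = 14*1 + 0 = 14, q_0 = 14*0 + 1 = 1.
  i=1: a_1=7, p_1 = 7*14 + 1 = 99, q_1 = 7*1 + 0 = 7.
Check: 99^2 - 200*7^2 = 9801 - 9800 = 1, so (x, y) = (99, 7) solves the equation, and by the theorem it is the least positive solution.

(x, y) = (99, 7)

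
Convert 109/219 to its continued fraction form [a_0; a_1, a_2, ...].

Run the Euclidean algorithm on 109 and 219; the successive quotients are the partial quotients a_0, a_1, ... (each step inverts the fractional part left over by the previous one):
  109 = 0*219 + 109, so a_0 = 0.
  219 = 2*109 + 1, so a_1 = 2.
  109 = 109*1 + 0, so a_2 = 109.
The remainder reaches 0 after 3 divisions, so the expansion has 3 partial quotients, read off in order.

[0; 2, 109]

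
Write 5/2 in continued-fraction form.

[2; 2]

Run the Euclidean algorithm on 5 and 2; the successive quotients are the partial quotients a_0, a_1, ... (each step inverts the fractional part left over by the previous one):
  5 = 2*2 + 1, so a_0 = 2.
  2 = 2*1 + 0, so a_1 = 2.
The remainder reaches 0 after 2 divisions, so the expansion has 2 partial quotients, read off in order.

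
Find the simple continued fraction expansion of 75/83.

Run the Euclidean algorithm on 75 and 83; the successive quotients are the partial quotients a_0, a_1, ... (each step inverts the fractional part left over by the previous one):
  75 = 0*83 + 75, so a_0 = 0.
  83 = 1*75 + 8, so a_1 = 1.
  75 = 9*8 + 3, so a_2 = 9.
  8 = 2*3 + 2, so a_3 = 2.
  3 = 1*2 + 1, so a_4 = 1.
  2 = 2*1 + 0, so a_5 = 2.
The remainder reaches 0 after 6 divisions, so the expansion has 6 partial quotients, read off in order.

[0; 1, 9, 2, 1, 2]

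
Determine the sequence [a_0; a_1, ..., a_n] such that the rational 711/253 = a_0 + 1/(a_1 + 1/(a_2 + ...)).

[2; 1, 4, 3, 1, 2, 4]

Run the Euclidean algorithm on 711 and 253; the successive quotients are the partial quotients a_0, a_1, ... (each step inverts the fractional part left over by the previous one):
  711 = 2*253 + 205, so a_0 = 2.
  253 = 1*205 + 48, so a_1 = 1.
  205 = 4*48 + 13, so a_2 = 4.
  48 = 3*13 + 9, so a_3 = 3.
  13 = 1*9 + 4, so a_4 = 1.
  9 = 2*4 + 1, so a_5 = 2.
  4 = 4*1 + 0, so a_6 = 4.
The remainder reaches 0 after 7 divisions, so the expansion has 7 partial quotients, read off in order.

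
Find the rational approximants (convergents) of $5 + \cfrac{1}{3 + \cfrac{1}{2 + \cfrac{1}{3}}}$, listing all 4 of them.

Using the convergent recurrence p_i = a_i*p_{i-1} + p_{i-2}, q_i = a_i*q_{i-1} + q_{i-2} with p_{-2}=0, p_{-1}=1, q_{-2}=1, q_{-1}=0:
  i=0: a_0=5, p_0 = 5*1 + 0 = 5, q_0 = 5*0 + 1 = 1.
  i=1: a_1=3, p_1 = 3*5 + 1 = 16, q_1 = 3*1 + 0 = 3.
  i=2: a_2=2, p_2 = 2*16 + 5 = 37, q_2 = 2*3 + 1 = 7.
  i=3: a_3=3, p_3 = 3*37 + 16 = 127, q_3 = 3*7 + 3 = 24.

5/1, 16/3, 37/7, 127/24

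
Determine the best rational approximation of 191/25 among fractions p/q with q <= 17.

107/14

Expand x = 191/25 as a continued fraction with the Euclidean algorithm:
  191 = 7*25 + 16, so a_0 = 7.
  25 = 1*16 + 9, so a_1 = 1.
  16 = 1*9 + 7, so a_2 = 1.
  9 = 1*7 + 2, so a_3 = 1.
  7 = 3*2 + 1, so a_4 = 3.
  2 = 2*1 + 0, so a_5 = 2.
so x = [7; 1, 1, 1, 3, 2].
Convergents (p_i = a_i*p_{i-1} + p_{i-2}, q_i = a_i*q_{i-1} + q_{i-2} with p_{-2}=0, p_{-1}=1, q_{-2}=1, q_{-1}=0), until the denominator exceeds 17:
  i=0: a_0=7, p_0 = 7*1 + 0 = 7, q_0 = 7*0 + 1 = 1.
  i=1: a_1=1, p_1 = 1*7 + 1 = 8, q_1 = 1*1 + 0 = 1.
  i=2: a_2=1, p_2 = 1*8 + 7 = 15, q_2 = 1*1 + 1 = 2.
  i=3: a_3=1, p_3 = 1*15 + 8 = 23, q_3 = 1*2 + 1 = 3.
  i=4: a_4=3, p_4 = 3*23 + 15 = 84, q_4 = 3*3 + 2 = 11.
  i=5: a_5=2, p_5 = 2*84 + 23 = 191, q_5 = 2*11 + 3 = 25.
q_5 = 25 > 17, so the last convergent with denominator <= 17 is p_4/q_4 = 84/11.
The closest fraction with denominator <= 17 is either p_4/q_4 or the intermediate fraction (k*p_4 + p_3)/(k*q_4 + q_3) with the largest k >= 1 whose denominator stays <= 17; these approach x as k grows, and every other convergent or intermediate fraction in range is farther away.
Largest k: floor((17 - q_3)/q_4) = floor((17 - 3)/11) = 1.
That gives (1*84 + 23)/(1*11 + 3) = 107/14.
Compare the errors: |x - 84/11| = |191*11 - 84*25|/(25*11) = 1/275, and |x - 107/14| = |191*14 - 107*25|/(25*14) = 1/350.
Cross-multiplying, 1*275 = 275 < 350 = 1*350, so 1/350 is smaller: the intermediate fraction 107/14 is closer to x than 84/11.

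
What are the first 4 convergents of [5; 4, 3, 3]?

Using the convergent recurrence p_i = a_i*p_{i-1} + p_{i-2}, q_i = a_i*q_{i-1} + q_{i-2} with p_{-2}=0, p_{-1}=1, q_{-2}=1, q_{-1}=0:
  i=0: a_0=5, p_0 = 5*1 + 0 = 5, q_0 = 5*0 + 1 = 1.
  i=1: a_1=4, p_1 = 4*5 + 1 = 21, q_1 = 4*1 + 0 = 4.
  i=2: a_2=3, p_2 = 3*21 + 5 = 68, q_2 = 3*4 + 1 = 13.
  i=3: a_3=3, p_3 = 3*68 + 21 = 225, q_3 = 3*13 + 4 = 43.

5/1, 21/4, 68/13, 225/43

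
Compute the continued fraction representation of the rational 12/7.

[1; 1, 2, 2]

Run the Euclidean algorithm on 12 and 7; the successive quotients are the partial quotients a_0, a_1, ... (each step inverts the fractional part left over by the previous one):
  12 = 1*7 + 5, so a_0 = 1.
  7 = 1*5 + 2, so a_1 = 1.
  5 = 2*2 + 1, so a_2 = 2.
  2 = 2*1 + 0, so a_3 = 2.
The remainder reaches 0 after 4 divisions, so the expansion has 4 partial quotients, read off in order.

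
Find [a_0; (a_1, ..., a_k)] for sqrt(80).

[8; (1, 16)]

Write x_i = (sqrt(80) + m_i)/d_i with (m_0, d_0) = (0, 1). a_0 = floor(sqrt(80)) = 8, since 8^2 = 64 <= 80 < 81 = 9^2.
Iterate m_{i+1} = d_i*a_i - m_i, d_{i+1} = (80 - m_{i+1}^2)/d_i, a_{i+1} = floor((a_0 + m_{i+1})/d_{i+1}):
  m_1 = 1*8 - 0 = 8, d_1 = (80 - 8^2)/1 = 16/1 = 16, a_1 = floor((8 + 8)/16) = 1.
  m_2 = 16*1 - 8 = 8, d_2 = (80 - 8^2)/16 = 16/16 = 1, a_2 = floor((8 + 8)/1) = 16.
  m_3 = 1*16 - 8 = 8, d_3 = (80 - 8^2)/1 = 16/1 = 16: (m_3, d_3) = (m_1, d_1) = (8, 16), so from here the quotients repeat a_1, a_2; the period length is 2.
Hence the expansion of sqrt(80) is a_0 = 8 followed by the repeating block 1, 16 (period 2).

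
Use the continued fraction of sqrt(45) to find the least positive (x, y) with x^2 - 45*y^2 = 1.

(x, y) = (161, 24)

First expand sqrt(45) as a continued fraction. With x_i = (sqrt(45) + m_i)/d_i and (m_0, d_0) = (0, 1): a_0 = floor(sqrt(45)) = 6, since 6^2 = 36 <= 45 < 49 = 7^2.
Iterate m_{i+1} = d_i*a_i - m_i, d_{i+1} = (45 - m_{i+1}^2)/d_i, a_{i+1} = floor((a_0 + m_{i+1})/d_{i+1}):
  m_1 = 1*6 - 0 = 6, d_1 = (45 - 6^2)/1 = 9/1 = 9, a_1 = floor((6 + 6)/9) = 1.
  m_2 = 9*1 - 6 = 3, d_2 = (45 - 3^2)/9 = 36/9 = 4, a_2 = floor((6 + 3)/4) = 2.
  m_3 = 4*2 - 3 = 5, d_3 = (45 - 5^2)/4 = 20/4 = 5, a_3 = floor((6 + 5)/5) = 2.
  m_4 = 5*2 - 5 = 5, d_4 = (45 - 5^2)/5 = 20/5 = 4, a_4 = floor((6 + 5)/4) = 2.
  m_5 = 4*2 - 5 = 3, d_5 = (45 - 3^2)/4 = 36/4 = 9, a_5 = floor((6 + 3)/9) = 1.
  m_6 = 9*1 - 3 = 6, d_6 = (45 - 6^2)/9 = 9/9 = 1, a_6 = floor((6 + 6)/1) = 12.
  m_7 = 1*12 - 6 = 6, d_7 = (45 - 6^2)/1 = 9/1 = 9: (m_7, d_7) = (m_1, d_1) = (6, 9), so from here the quotients repeat a_1, ..., a_6; the period length is 6.
So sqrt(45) = [6; (1, 2, 2, 2, 1, 12)] with period length k = 6.
k is even, so the fundamental solution of x^2 - 45y^2 = 1 is (p_{k-1}, q_{k-1}) = (p_5, q_5); compute convergents through index 5.
Convergents (p_i = a_i*p_{i-1} + p_{i-2}, q_i = a_i*q_{i-1} + q_{i-2} with p_{-2}=0, p_{-1}=1, q_{-2}=1, q_{-1}=0):
  i=0: a_0=6, p_0 = 6*1 + 0 = 6, q_0 = 6*0 + 1 = 1.
  i=1: a_1=1, p_1 = 1*6 + 1 = 7, q_1 = 1*1 + 0 = 1.
  i=2: a_2=2, p_2 = 2*7 + 6 = 20, q_2 = 2*1 + 1 = 3.
  i=3: a_3=2, p_3 = 2*20 + 7 = 47, q_3 = 2*3 + 1 = 7.
  i=4: a_4=2, p_4 = 2*47 + 20 = 114, q_4 = 2*7 + 3 = 17.
  i=5: a_5=1, p_5 = 1*114 + 47 = 161, q_5 = 1*17 + 7 = 24.
Check: 161^2 - 45*24^2 = 25921 - 25920 = 1, so (x, y) = (161, 24) solves the equation, and by the theorem it is the least positive solution.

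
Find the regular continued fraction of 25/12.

Run the Euclidean algorithm on 25 and 12; the successive quotients are the partial quotients a_0, a_1, ... (each step inverts the fractional part left over by the previous one):
  25 = 2*12 + 1, so a_0 = 2.
  12 = 12*1 + 0, so a_1 = 12.
The remainder reaches 0 after 2 divisions, so the expansion has 2 partial quotients, read off in order.

[2; 12]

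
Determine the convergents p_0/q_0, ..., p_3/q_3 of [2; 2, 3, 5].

Using the convergent recurrence p_i = a_i*p_{i-1} + p_{i-2}, q_i = a_i*q_{i-1} + q_{i-2} with p_{-2}=0, p_{-1}=1, q_{-2}=1, q_{-1}=0:
  i=0: a_0=2, p_0 = 2*1 + 0 = 2, q_0 = 2*0 + 1 = 1.
  i=1: a_1=2, p_1 = 2*2 + 1 = 5, q_1 = 2*1 + 0 = 2.
  i=2: a_2=3, p_2 = 3*5 + 2 = 17, q_2 = 3*2 + 1 = 7.
  i=3: a_3=5, p_3 = 5*17 + 5 = 90, q_3 = 5*7 + 2 = 37.

2/1, 5/2, 17/7, 90/37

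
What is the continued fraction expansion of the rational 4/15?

Run the Euclidean algorithm on 4 and 15; the successive quotients are the partial quotients a_0, a_1, ... (each step inverts the fractional part left over by the previous one):
  4 = 0*15 + 4, so a_0 = 0.
  15 = 3*4 + 3, so a_1 = 3.
  4 = 1*3 + 1, so a_2 = 1.
  3 = 3*1 + 0, so a_3 = 3.
The remainder reaches 0 after 4 divisions, so the expansion has 4 partial quotients, read off in order.

[0; 3, 1, 3]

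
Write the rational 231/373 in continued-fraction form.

Run the Euclidean algorithm on 231 and 373; the successive quotients are the partial quotients a_0, a_1, ... (each step inverts the fractional part left over by the previous one):
  231 = 0*373 + 231, so a_0 = 0.
  373 = 1*231 + 142, so a_1 = 1.
  231 = 1*142 + 89, so a_2 = 1.
  142 = 1*89 + 53, so a_3 = 1.
  89 = 1*53 + 36, so a_4 = 1.
  53 = 1*36 + 17, so a_5 = 1.
  36 = 2*17 + 2, so a_6 = 2.
  17 = 8*2 + 1, so a_7 = 8.
  2 = 2*1 + 0, so a_8 = 2.
The remainder reaches 0 after 9 divisions, so the expansion has 9 partial quotients, read off in order.

[0; 1, 1, 1, 1, 1, 2, 8, 2]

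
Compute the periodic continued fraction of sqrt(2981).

[54; (1, 1, 2, 26, 1, 8, 1, 26, 2, 1, 1, 108)]

Write x_i = (sqrt(2981) + m_i)/d_i with (m_0, d_0) = (0, 1). a_0 = floor(sqrt(2981)) = 54, since 54^2 = 2916 <= 2981 < 3025 = 55^2.
Iterate m_{i+1} = d_i*a_i - m_i, d_{i+1} = (2981 - m_{i+1}^2)/d_i, a_{i+1} = floor((a_0 + m_{i+1})/d_{i+1}):
  m_1 = 1*54 - 0 = 54, d_1 = (2981 - 54^2)/1 = 65/1 = 65, a_1 = floor((54 + 54)/65) = 1.
  m_2 = 65*1 - 54 = 11, d_2 = (2981 - 11^2)/65 = 2860/65 = 44, a_2 = floor((54 + 11)/44) = 1.
  m_3 = 44*1 - 11 = 33, d_3 = (2981 - 33^2)/44 = 1892/44 = 43, a_3 = floor((54 + 33)/43) = 2.
  m_4 = 43*2 - 33 = 53, d_4 = (2981 - 53^2)/43 = 172/43 = 4, a_4 = floor((54 + 53)/4) = 26.
  m_5 = 4*26 - 53 = 51, d_5 = (2981 - 51^2)/4 = 380/4 = 95, a_5 = floor((54 + 51)/95) = 1.
  m_6 = 95*1 - 51 = 44, d_6 = (2981 - 44^2)/95 = 1045/95 = 11, a_6 = floor((54 + 44)/11) = 8.
  m_7 = 11*8 - 44 = 44, d_7 = (2981 - 44^2)/11 = 1045/11 = 95, a_7 = floor((54 + 44)/95) = 1.
  m_8 = 95*1 - 44 = 51, d_8 = (2981 - 51^2)/95 = 380/95 = 4, a_8 = floor((54 + 51)/4) = 26.
  m_9 = 4*26 - 51 = 53, d_9 = (2981 - 53^2)/4 = 172/4 = 43, a_9 = floor((54 + 53)/43) = 2.
  m_10 = 43*2 - 53 = 33, d_10 = (2981 - 33^2)/43 = 1892/43 = 44, a_10 = floor((54 + 33)/44) = 1.
  m_11 = 44*1 - 33 = 11, d_11 = (2981 - 11^2)/44 = 2860/44 = 65, a_11 = floor((54 + 11)/65) = 1.
  m_12 = 65*1 - 11 = 54, d_12 = (2981 - 54^2)/65 = 65/65 = 1, a_12 = floor((54 + 54)/1) = 108.
  m_13 = 1*108 - 54 = 54, d_13 = (2981 - 54^2)/1 = 65/1 = 65: (m_13, d_13) = (m_1, d_1) = (54, 65), so from here the quotients repeat a_1, ..., a_12; the period length is 12.
Hence the expansion of sqrt(2981) is a_0 = 54 followed by the repeating block 1, 1, 2, 26, 1, 8, 1, 26, 2, 1, 1, 108 (period 12).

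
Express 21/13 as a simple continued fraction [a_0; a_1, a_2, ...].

[1; 1, 1, 1, 1, 2]

Run the Euclidean algorithm on 21 and 13; the successive quotients are the partial quotients a_0, a_1, ... (each step inverts the fractional part left over by the previous one):
  21 = 1*13 + 8, so a_0 = 1.
  13 = 1*8 + 5, so a_1 = 1.
  8 = 1*5 + 3, so a_2 = 1.
  5 = 1*3 + 2, so a_3 = 1.
  3 = 1*2 + 1, so a_4 = 1.
  2 = 2*1 + 0, so a_5 = 2.
The remainder reaches 0 after 6 divisions, so the expansion has 6 partial quotients, read off in order.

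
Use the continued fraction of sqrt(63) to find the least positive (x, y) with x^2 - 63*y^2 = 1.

First expand sqrt(63) as a continued fraction. With x_i = (sqrt(63) + m_i)/d_i and (m_0, d_0) = (0, 1): a_0 = floor(sqrt(63)) = 7, since 7^2 = 49 <= 63 < 64 = 8^2.
Iterate m_{i+1} = d_i*a_i - m_i, d_{i+1} = (63 - m_{i+1}^2)/d_i, a_{i+1} = floor((a_0 + m_{i+1})/d_{i+1}):
  m_1 = 1*7 - 0 = 7, d_1 = (63 - 7^2)/1 = 14/1 = 14, a_1 = floor((7 + 7)/14) = 1.
  m_2 = 14*1 - 7 = 7, d_2 = (63 - 7^2)/14 = 14/14 = 1, a_2 = floor((7 + 7)/1) = 14.
  m_3 = 1*14 - 7 = 7, d_3 = (63 - 7^2)/1 = 14/1 = 14: (m_3, d_3) = (m_1, d_1) = (7, 14), so from here the quotients repeat a_1, a_2; the period length is 2.
So sqrt(63) = [7; (1, 14)] with period length k = 2.
k is even, so the fundamental solution of x^2 - 63y^2 = 1 is (p_{k-1}, q_{k-1}) = (p_1, q_1); compute convergents through index 1.
Convergents (p_i = a_i*p_{i-1} + p_{i-2}, q_i = a_i*q_{i-1} + q_{i-2} with p_{-2}=0, p_{-1}=1, q_{-2}=1, q_{-1}=0):
  i=0: a_0=7, p_0 = 7*1 + 0 = 7, q_0 = 7*0 + 1 = 1.
  i=1: a_1=1, p_1 = 1*7 + 1 = 8, q_1 = 1*1 + 0 = 1.
Check: 8^2 - 63*1^2 = 64 - 63 = 1, so (x, y) = (8, 1) solves the equation, and by the theorem it is the least positive solution.

(x, y) = (8, 1)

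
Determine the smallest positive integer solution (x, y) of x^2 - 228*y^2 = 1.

(x, y) = (151, 10)

First expand sqrt(228) as a continued fraction. With x_i = (sqrt(228) + m_i)/d_i and (m_0, d_0) = (0, 1): a_0 = floor(sqrt(228)) = 15, since 15^2 = 225 <= 228 < 256 = 16^2.
Iterate m_{i+1} = d_i*a_i - m_i, d_{i+1} = (228 - m_{i+1}^2)/d_i, a_{i+1} = floor((a_0 + m_{i+1})/d_{i+1}):
  m_1 = 1*15 - 0 = 15, d_1 = (228 - 15^2)/1 = 3/1 = 3, a_1 = floor((15 + 15)/3) = 10.
  m_2 = 3*10 - 15 = 15, d_2 = (228 - 15^2)/3 = 3/3 = 1, a_2 = floor((15 + 15)/1) = 30.
  m_3 = 1*30 - 15 = 15, d_3 = (228 - 15^2)/1 = 3/1 = 3: (m_3, d_3) = (m_1, d_1) = (15, 3), so from here the quotients repeat a_1, a_2; the period length is 2.
So sqrt(228) = [15; (10, 30)] with period length k = 2.
k is even, so the fundamental solution of x^2 - 228y^2 = 1 is (p_{k-1}, q_{k-1}) = (p_1, q_1); compute convergents through index 1.
Convergents (p_i = a_i*p_{i-1} + p_{i-2}, q_i = a_i*q_{i-1} + q_{i-2} with p_{-2}=0, p_{-1}=1, q_{-2}=1, q_{-1}=0):
  i=0: a_0=15, p_0 = 15*1 + 0 = 15, q_0 = 15*0 + 1 = 1.
  i=1: a_1=10, p_1 = 10*15 + 1 = 151, q_1 = 10*1 + 0 = 10.
Check: 151^2 - 228*10^2 = 22801 - 22800 = 1, so (x, y) = (151, 10) solves the equation, and by the theorem it is the least positive solution.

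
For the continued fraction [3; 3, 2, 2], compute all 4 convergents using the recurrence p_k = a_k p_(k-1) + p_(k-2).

Using the convergent recurrence p_i = a_i*p_{i-1} + p_{i-2}, q_i = a_i*q_{i-1} + q_{i-2} with p_{-2}=0, p_{-1}=1, q_{-2}=1, q_{-1}=0:
  i=0: a_0=3, p_0 = 3*1 + 0 = 3, q_0 = 3*0 + 1 = 1.
  i=1: a_1=3, p_1 = 3*3 + 1 = 10, q_1 = 3*1 + 0 = 3.
  i=2: a_2=2, p_2 = 2*10 + 3 = 23, q_2 = 2*3 + 1 = 7.
  i=3: a_3=2, p_3 = 2*23 + 10 = 56, q_3 = 2*7 + 3 = 17.

3/1, 10/3, 23/7, 56/17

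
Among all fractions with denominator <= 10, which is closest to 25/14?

16/9

Expand x = 25/14 as a continued fraction with the Euclidean algorithm:
  25 = 1*14 + 11, so a_0 = 1.
  14 = 1*11 + 3, so a_1 = 1.
  11 = 3*3 + 2, so a_2 = 3.
  3 = 1*2 + 1, so a_3 = 1.
  2 = 2*1 + 0, so a_4 = 2.
so x = [1; 1, 3, 1, 2].
Convergents (p_i = a_i*p_{i-1} + p_{i-2}, q_i = a_i*q_{i-1} + q_{i-2} with p_{-2}=0, p_{-1}=1, q_{-2}=1, q_{-1}=0), until the denominator exceeds 10:
  i=0: a_0=1, p_0 = 1*1 + 0 = 1, q_0 = 1*0 + 1 = 1.
  i=1: a_1=1, p_1 = 1*1 + 1 = 2, q_1 = 1*1 + 0 = 1.
  i=2: a_2=3, p_2 = 3*2 + 1 = 7, q_2 = 3*1 + 1 = 4.
  i=3: a_3=1, p_3 = 1*7 + 2 = 9, q_3 = 1*4 + 1 = 5.
  i=4: a_4=2, p_4 = 2*9 + 7 = 25, q_4 = 2*5 + 4 = 14.
q_4 = 14 > 10, so the last convergent with denominator <= 10 is p_3/q_3 = 9/5.
The closest fraction with denominator <= 10 is either p_3/q_3 or the intermediate fraction (k*p_3 + p_2)/(k*q_3 + q_2) with the largest k >= 1 whose denominator stays <= 10; these approach x as k grows, and every other convergent or intermediate fraction in range is farther away.
Largest k: floor((10 - q_2)/q_3) = floor((10 - 4)/5) = 1.
That gives (1*9 + 7)/(1*5 + 4) = 16/9.
Compare the errors: |x - 9/5| = |25*5 - 9*14|/(14*5) = 1/70, and |x - 16/9| = |25*9 - 16*14|/(14*9) = 1/126.
Cross-multiplying, 1*70 = 70 < 126 = 1*126, so 1/126 is smaller: the intermediate fraction 16/9 is closer to x than 9/5.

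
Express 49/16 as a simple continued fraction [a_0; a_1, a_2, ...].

Run the Euclidean algorithm on 49 and 16; the successive quotients are the partial quotients a_0, a_1, ... (each step inverts the fractional part left over by the previous one):
  49 = 3*16 + 1, so a_0 = 3.
  16 = 16*1 + 0, so a_1 = 16.
The remainder reaches 0 after 2 divisions, so the expansion has 2 partial quotients, read off in order.

[3; 16]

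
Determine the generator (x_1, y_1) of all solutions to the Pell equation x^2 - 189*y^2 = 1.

(x, y) = (55, 4)

First expand sqrt(189) as a continued fraction. With x_i = (sqrt(189) + m_i)/d_i and (m_0, d_0) = (0, 1): a_0 = floor(sqrt(189)) = 13, since 13^2 = 169 <= 189 < 196 = 14^2.
Iterate m_{i+1} = d_i*a_i - m_i, d_{i+1} = (189 - m_{i+1}^2)/d_i, a_{i+1} = floor((a_0 + m_{i+1})/d_{i+1}):
  m_1 = 1*13 - 0 = 13, d_1 = (189 - 13^2)/1 = 20/1 = 20, a_1 = floor((13 + 13)/20) = 1.
  m_2 = 20*1 - 13 = 7, d_2 = (189 - 7^2)/20 = 140/20 = 7, a_2 = floor((13 + 7)/7) = 2.
  m_3 = 7*2 - 7 = 7, d_3 = (189 - 7^2)/7 = 140/7 = 20, a_3 = floor((13 + 7)/20) = 1.
  m_4 = 20*1 - 7 = 13, d_4 = (189 - 13^2)/20 = 20/20 = 1, a_4 = floor((13 + 13)/1) = 26.
  m_5 = 1*26 - 13 = 13, d_5 = (189 - 13^2)/1 = 20/1 = 20: (m_5, d_5) = (m_1, d_1) = (13, 20), so from here the quotients repeat a_1, ..., a_4; the period length is 4.
So sqrt(189) = [13; (1, 2, 1, 26)] with period length k = 4.
k is even, so the fundamental solution of x^2 - 189y^2 = 1 is (p_{k-1}, q_{k-1}) = (p_3, q_3); compute convergents through index 3.
Convergents (p_i = a_i*p_{i-1} + p_{i-2}, q_i = a_i*q_{i-1} + q_{i-2} with p_{-2}=0, p_{-1}=1, q_{-2}=1, q_{-1}=0):
  i=0: a_0=13, p_0 = 13*1 + 0 = 13, q_0 = 13*0 + 1 = 1.
  i=1: a_1=1, p_1 = 1*13 + 1 = 14, q_1 = 1*1 + 0 = 1.
  i=2: a_2=2, p_2 = 2*14 + 13 = 41, q_2 = 2*1 + 1 = 3.
  i=3: a_3=1, p_3 = 1*41 + 14 = 55, q_3 = 1*3 + 1 = 4.
Check: 55^2 - 189*4^2 = 3025 - 3024 = 1, so (x, y) = (55, 4) solves the equation, and by the theorem it is the least positive solution.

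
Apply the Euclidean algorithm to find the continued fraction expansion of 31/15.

[2; 15]

Run the Euclidean algorithm on 31 and 15; the successive quotients are the partial quotients a_0, a_1, ... (each step inverts the fractional part left over by the previous one):
  31 = 2*15 + 1, so a_0 = 2.
  15 = 15*1 + 0, so a_1 = 15.
The remainder reaches 0 after 2 divisions, so the expansion has 2 partial quotients, read off in order.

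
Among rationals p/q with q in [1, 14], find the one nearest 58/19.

43/14

Expand x = 58/19 as a continued fraction with the Euclidean algorithm:
  58 = 3*19 + 1, so a_0 = 3.
  19 = 19*1 + 0, so a_1 = 19.
so x = [3; 19].
Convergents (p_i = a_i*p_{i-1} + p_{i-2}, q_i = a_i*q_{i-1} + q_{i-2} with p_{-2}=0, p_{-1}=1, q_{-2}=1, q_{-1}=0), until the denominator exceeds 14:
  i=0: a_0=3, p_0 = 3*1 + 0 = 3, q_0 = 3*0 + 1 = 1.
  i=1: a_1=19, p_1 = 19*3 + 1 = 58, q_1 = 19*1 + 0 = 19.
q_1 = 19 > 14, so the last convergent with denominator <= 14 is p_0/q_0 = 3/1.
The closest fraction with denominator <= 14 is either p_0/q_0 or the intermediate fraction (k*p_0 + p_{-1})/(k*q_0 + q_{-1}) with the largest k >= 1 whose denominator stays <= 14; these approach x as k grows, and every other convergent or intermediate fraction in range is farther away.
Largest k: floor((14 - q_{-1})/q_0) = floor((14 - 0)/1) = 14 (using the seeds p_{-1} = 1, q_{-1} = 0).
That gives (14*3 + 1)/(14*1 + 0) = 43/14.
Compare the errors: |x - 3/1| = |58*1 - 3*19|/(19*1) = 1/19, and |x - 43/14| = |58*14 - 43*19|/(19*14) = 5/266.
Cross-multiplying, 5*19 = 95 < 266 = 1*266, so 5/266 is smaller: the intermediate fraction 43/14 is closer to x than 3/1.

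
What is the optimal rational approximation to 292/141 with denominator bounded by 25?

Expand x = 292/141 as a continued fraction with the Euclidean algorithm:
  292 = 2*141 + 10, so a_0 = 2.
  141 = 14*10 + 1, so a_1 = 14.
  10 = 10*1 + 0, so a_2 = 10.
so x = [2; 14, 10].
Convergents (p_i = a_i*p_{i-1} + p_{i-2}, q_i = a_i*q_{i-1} + q_{i-2} with p_{-2}=0, p_{-1}=1, q_{-2}=1, q_{-1}=0), until the denominator exceeds 25:
  i=0: a_0=2, p_0 = 2*1 + 0 = 2, q_0 = 2*0 + 1 = 1.
  i=1: a_1=14, p_1 = 14*2 + 1 = 29, q_1 = 14*1 + 0 = 14.
  i=2: a_2=10, p_2 = 10*29 + 2 = 292, q_2 = 10*14 + 1 = 141.
q_2 = 141 > 25, so the last convergent with denominator <= 25 is p_1/q_1 = 29/14.
The closest fraction with denominator <= 25 is either p_1/q_1 or the intermediate fraction (k*p_1 + p_0)/(k*q_1 + q_0) with the largest k >= 1 whose denominator stays <= 25; these approach x as k grows, and every other convergent or intermediate fraction in range is farther away.
Largest k: floor((25 - q_0)/q_1) = floor((25 - 1)/14) = 1.
That gives (1*29 + 2)/(1*14 + 1) = 31/15.
Compare the errors: |x - 29/14| = |292*14 - 29*141|/(141*14) = 1/1974, and |x - 31/15| = |292*15 - 31*141|/(141*15) = 9/2115.
Cross-multiplying, 1*2115 = 2115 < 17766 = 9*1974, so 1/1974 is smaller: the convergent 29/14 is closer to x than 31/15.

29/14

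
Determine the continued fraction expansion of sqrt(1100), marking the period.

[33; (6, 66)]

Write x_i = (sqrt(1100) + m_i)/d_i with (m_0, d_0) = (0, 1). a_0 = floor(sqrt(1100)) = 33, since 33^2 = 1089 <= 1100 < 1156 = 34^2.
Iterate m_{i+1} = d_i*a_i - m_i, d_{i+1} = (1100 - m_{i+1}^2)/d_i, a_{i+1} = floor((a_0 + m_{i+1})/d_{i+1}):
  m_1 = 1*33 - 0 = 33, d_1 = (1100 - 33^2)/1 = 11/1 = 11, a_1 = floor((33 + 33)/11) = 6.
  m_2 = 11*6 - 33 = 33, d_2 = (1100 - 33^2)/11 = 11/11 = 1, a_2 = floor((33 + 33)/1) = 66.
  m_3 = 1*66 - 33 = 33, d_3 = (1100 - 33^2)/1 = 11/1 = 11: (m_3, d_3) = (m_1, d_1) = (33, 11), so from here the quotients repeat a_1, a_2; the period length is 2.
Hence the expansion of sqrt(1100) is a_0 = 33 followed by the repeating block 6, 66 (period 2).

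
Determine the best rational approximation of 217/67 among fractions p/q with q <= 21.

Expand x = 217/67 as a continued fraction with the Euclidean algorithm:
  217 = 3*67 + 16, so a_0 = 3.
  67 = 4*16 + 3, so a_1 = 4.
  16 = 5*3 + 1, so a_2 = 5.
  3 = 3*1 + 0, so a_3 = 3.
so x = [3; 4, 5, 3].
Convergents (p_i = a_i*p_{i-1} + p_{i-2}, q_i = a_i*q_{i-1} + q_{i-2} with p_{-2}=0, p_{-1}=1, q_{-2}=1, q_{-1}=0), until the denominator exceeds 21:
  i=0: a_0=3, p_0 = 3*1 + 0 = 3, q_0 = 3*0 + 1 = 1.
  i=1: a_1=4, p_1 = 4*3 + 1 = 13, q_1 = 4*1 + 0 = 4.
  i=2: a_2=5, p_2 = 5*13 + 3 = 68, q_2 = 5*4 + 1 = 21.
  i=3: a_3=3, p_3 = 3*68 + 13 = 217, q_3 = 3*21 + 4 = 67.
q_3 = 67 > 21, so the last convergent with denominator <= 21 is p_2/q_2 = 68/21.
The closest fraction with denominator <= 21 is either p_2/q_2 or the intermediate fraction (k*p_2 + p_1)/(k*q_2 + q_1) with the largest k >= 1 whose denominator stays <= 21; these approach x as k grows, and every other convergent or intermediate fraction in range is farther away.
Largest k: floor((21 - q_1)/q_2) = floor((21 - 4)/21) = 0.
Since k = 0, no intermediate fraction beyond p_2/q_2 has denominator <= 21, so the convergent 68/21 is the closest (its error is |217*21 - 68*67|/(67*21) = 1/1407).

68/21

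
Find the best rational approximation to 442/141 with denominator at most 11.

22/7

Expand x = 442/141 as a continued fraction with the Euclidean algorithm:
  442 = 3*141 + 19, so a_0 = 3.
  141 = 7*19 + 8, so a_1 = 7.
  19 = 2*8 + 3, so a_2 = 2.
  8 = 2*3 + 2, so a_3 = 2.
  3 = 1*2 + 1, so a_4 = 1.
  2 = 2*1 + 0, so a_5 = 2.
so x = [3; 7, 2, 2, 1, 2].
Convergents (p_i = a_i*p_{i-1} + p_{i-2}, q_i = a_i*q_{i-1} + q_{i-2} with p_{-2}=0, p_{-1}=1, q_{-2}=1, q_{-1}=0), until the denominator exceeds 11:
  i=0: a_0=3, p_0 = 3*1 + 0 = 3, q_0 = 3*0 + 1 = 1.
  i=1: a_1=7, p_1 = 7*3 + 1 = 22, q_1 = 7*1 + 0 = 7.
  i=2: a_2=2, p_2 = 2*22 + 3 = 47, q_2 = 2*7 + 1 = 15.
q_2 = 15 > 11, so the last convergent with denominator <= 11 is p_1/q_1 = 22/7.
The closest fraction with denominator <= 11 is either p_1/q_1 or the intermediate fraction (k*p_1 + p_0)/(k*q_1 + q_0) with the largest k >= 1 whose denominator stays <= 11; these approach x as k grows, and every other convergent or intermediate fraction in range is farther away.
Largest k: floor((11 - q_0)/q_1) = floor((11 - 1)/7) = 1.
That gives (1*22 + 3)/(1*7 + 1) = 25/8.
Compare the errors: |x - 22/7| = |442*7 - 22*141|/(141*7) = 8/987, and |x - 25/8| = |442*8 - 25*141|/(141*8) = 11/1128.
Cross-multiplying, 8*1128 = 9024 < 10857 = 11*987, so 8/987 is smaller: the convergent 22/7 is closer to x than 25/8.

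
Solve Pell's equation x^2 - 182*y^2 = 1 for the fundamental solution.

(x, y) = (27, 2)

First expand sqrt(182) as a continued fraction. With x_i = (sqrt(182) + m_i)/d_i and (m_0, d_0) = (0, 1): a_0 = floor(sqrt(182)) = 13, since 13^2 = 169 <= 182 < 196 = 14^2.
Iterate m_{i+1} = d_i*a_i - m_i, d_{i+1} = (182 - m_{i+1}^2)/d_i, a_{i+1} = floor((a_0 + m_{i+1})/d_{i+1}):
  m_1 = 1*13 - 0 = 13, d_1 = (182 - 13^2)/1 = 13/1 = 13, a_1 = floor((13 + 13)/13) = 2.
  m_2 = 13*2 - 13 = 13, d_2 = (182 - 13^2)/13 = 13/13 = 1, a_2 = floor((13 + 13)/1) = 26.
  m_3 = 1*26 - 13 = 13, d_3 = (182 - 13^2)/1 = 13/1 = 13: (m_3, d_3) = (m_1, d_1) = (13, 13), so from here the quotients repeat a_1, a_2; the period length is 2.
So sqrt(182) = [13; (2, 26)] with period length k = 2.
k is even, so the fundamental solution of x^2 - 182y^2 = 1 is (p_{k-1}, q_{k-1}) = (p_1, q_1); compute convergents through index 1.
Convergents (p_i = a_i*p_{i-1} + p_{i-2}, q_i = a_i*q_{i-1} + q_{i-2} with p_{-2}=0, p_{-1}=1, q_{-2}=1, q_{-1}=0):
  i=0: a_0=13, p_0 = 13*1 + 0 = 13, q_0 = 13*0 + 1 = 1.
  i=1: a_1=2, p_1 = 2*13 + 1 = 27, q_1 = 2*1 + 0 = 2.
Check: 27^2 - 182*2^2 = 729 - 728 = 1, so (x, y) = (27, 2) solves the equation, and by the theorem it is the least positive solution.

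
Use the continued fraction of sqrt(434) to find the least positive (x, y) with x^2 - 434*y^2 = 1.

(x, y) = (125, 6)

First expand sqrt(434) as a continued fraction. With x_i = (sqrt(434) + m_i)/d_i and (m_0, d_0) = (0, 1): a_0 = floor(sqrt(434)) = 20, since 20^2 = 400 <= 434 < 441 = 21^2.
Iterate m_{i+1} = d_i*a_i - m_i, d_{i+1} = (434 - m_{i+1}^2)/d_i, a_{i+1} = floor((a_0 + m_{i+1})/d_{i+1}):
  m_1 = 1*20 - 0 = 20, d_1 = (434 - 20^2)/1 = 34/1 = 34, a_1 = floor((20 + 20)/34) = 1.
  m_2 = 34*1 - 20 = 14, d_2 = (434 - 14^2)/34 = 238/34 = 7, a_2 = floor((20 + 14)/7) = 4.
  m_3 = 7*4 - 14 = 14, d_3 = (434 - 14^2)/7 = 238/7 = 34, a_3 = floor((20 + 14)/34) = 1.
  m_4 = 34*1 - 14 = 20, d_4 = (434 - 20^2)/34 = 34/34 = 1, a_4 = floor((20 + 20)/1) = 40.
  m_5 = 1*40 - 20 = 20, d_5 = (434 - 20^2)/1 = 34/1 = 34: (m_5, d_5) = (m_1, d_1) = (20, 34), so from here the quotients repeat a_1, ..., a_4; the period length is 4.
So sqrt(434) = [20; (1, 4, 1, 40)] with period length k = 4.
k is even, so the fundamental solution of x^2 - 434y^2 = 1 is (p_{k-1}, q_{k-1}) = (p_3, q_3); compute convergents through index 3.
Convergents (p_i = a_i*p_{i-1} + p_{i-2}, q_i = a_i*q_{i-1} + q_{i-2} with p_{-2}=0, p_{-1}=1, q_{-2}=1, q_{-1}=0):
  i=0: a_0=20, p_0 = 20*1 + 0 = 20, q_0 = 20*0 + 1 = 1.
  i=1: a_1=1, p_1 = 1*20 + 1 = 21, q_1 = 1*1 + 0 = 1.
  i=2: a_2=4, p_2 = 4*21 + 20 = 104, q_2 = 4*1 + 1 = 5.
  i=3: a_3=1, p_3 = 1*104 + 21 = 125, q_3 = 1*5 + 1 = 6.
Check: 125^2 - 434*6^2 = 15625 - 15624 = 1, so (x, y) = (125, 6) solves the equation, and by the theorem it is the least positive solution.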